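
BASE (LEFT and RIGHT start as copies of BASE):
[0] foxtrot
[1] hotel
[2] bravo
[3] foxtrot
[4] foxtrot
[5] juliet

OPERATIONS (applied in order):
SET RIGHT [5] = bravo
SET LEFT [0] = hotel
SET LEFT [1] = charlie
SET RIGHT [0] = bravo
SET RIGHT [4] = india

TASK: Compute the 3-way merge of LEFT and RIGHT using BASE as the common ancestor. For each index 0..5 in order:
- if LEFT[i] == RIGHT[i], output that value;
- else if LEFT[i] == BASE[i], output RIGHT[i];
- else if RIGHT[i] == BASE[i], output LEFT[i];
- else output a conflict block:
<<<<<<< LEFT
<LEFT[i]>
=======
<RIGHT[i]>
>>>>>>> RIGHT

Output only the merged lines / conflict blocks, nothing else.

Final LEFT:  [hotel, charlie, bravo, foxtrot, foxtrot, juliet]
Final RIGHT: [bravo, hotel, bravo, foxtrot, india, bravo]
i=0: BASE=foxtrot L=hotel R=bravo all differ -> CONFLICT
i=1: L=charlie, R=hotel=BASE -> take LEFT -> charlie
i=2: L=bravo R=bravo -> agree -> bravo
i=3: L=foxtrot R=foxtrot -> agree -> foxtrot
i=4: L=foxtrot=BASE, R=india -> take RIGHT -> india
i=5: L=juliet=BASE, R=bravo -> take RIGHT -> bravo

Answer: <<<<<<< LEFT
hotel
=======
bravo
>>>>>>> RIGHT
charlie
bravo
foxtrot
india
bravo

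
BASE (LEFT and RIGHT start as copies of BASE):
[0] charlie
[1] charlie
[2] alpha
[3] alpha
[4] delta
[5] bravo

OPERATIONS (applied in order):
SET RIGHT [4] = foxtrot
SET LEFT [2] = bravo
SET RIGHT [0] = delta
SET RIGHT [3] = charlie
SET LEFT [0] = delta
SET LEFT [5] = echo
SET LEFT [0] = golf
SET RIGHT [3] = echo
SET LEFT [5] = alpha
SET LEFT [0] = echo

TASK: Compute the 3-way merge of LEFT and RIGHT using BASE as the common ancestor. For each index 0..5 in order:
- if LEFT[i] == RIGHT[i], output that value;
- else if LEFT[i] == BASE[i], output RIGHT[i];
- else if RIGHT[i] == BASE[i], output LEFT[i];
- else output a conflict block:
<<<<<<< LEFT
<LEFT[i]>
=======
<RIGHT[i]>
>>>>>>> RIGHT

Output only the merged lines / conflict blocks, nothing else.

Answer: <<<<<<< LEFT
echo
=======
delta
>>>>>>> RIGHT
charlie
bravo
echo
foxtrot
alpha

Derivation:
Final LEFT:  [echo, charlie, bravo, alpha, delta, alpha]
Final RIGHT: [delta, charlie, alpha, echo, foxtrot, bravo]
i=0: BASE=charlie L=echo R=delta all differ -> CONFLICT
i=1: L=charlie R=charlie -> agree -> charlie
i=2: L=bravo, R=alpha=BASE -> take LEFT -> bravo
i=3: L=alpha=BASE, R=echo -> take RIGHT -> echo
i=4: L=delta=BASE, R=foxtrot -> take RIGHT -> foxtrot
i=5: L=alpha, R=bravo=BASE -> take LEFT -> alpha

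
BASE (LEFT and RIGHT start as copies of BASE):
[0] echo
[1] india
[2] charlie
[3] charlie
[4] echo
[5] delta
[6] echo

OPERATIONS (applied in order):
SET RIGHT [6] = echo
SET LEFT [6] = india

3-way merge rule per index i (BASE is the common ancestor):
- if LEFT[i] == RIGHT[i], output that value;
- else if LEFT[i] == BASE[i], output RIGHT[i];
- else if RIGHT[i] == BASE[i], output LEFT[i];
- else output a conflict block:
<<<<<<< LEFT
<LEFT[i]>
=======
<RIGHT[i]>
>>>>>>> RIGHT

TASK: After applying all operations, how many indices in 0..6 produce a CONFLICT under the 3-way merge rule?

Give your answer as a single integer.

Answer: 0

Derivation:
Final LEFT:  [echo, india, charlie, charlie, echo, delta, india]
Final RIGHT: [echo, india, charlie, charlie, echo, delta, echo]
i=0: L=echo R=echo -> agree -> echo
i=1: L=india R=india -> agree -> india
i=2: L=charlie R=charlie -> agree -> charlie
i=3: L=charlie R=charlie -> agree -> charlie
i=4: L=echo R=echo -> agree -> echo
i=5: L=delta R=delta -> agree -> delta
i=6: L=india, R=echo=BASE -> take LEFT -> india
Conflict count: 0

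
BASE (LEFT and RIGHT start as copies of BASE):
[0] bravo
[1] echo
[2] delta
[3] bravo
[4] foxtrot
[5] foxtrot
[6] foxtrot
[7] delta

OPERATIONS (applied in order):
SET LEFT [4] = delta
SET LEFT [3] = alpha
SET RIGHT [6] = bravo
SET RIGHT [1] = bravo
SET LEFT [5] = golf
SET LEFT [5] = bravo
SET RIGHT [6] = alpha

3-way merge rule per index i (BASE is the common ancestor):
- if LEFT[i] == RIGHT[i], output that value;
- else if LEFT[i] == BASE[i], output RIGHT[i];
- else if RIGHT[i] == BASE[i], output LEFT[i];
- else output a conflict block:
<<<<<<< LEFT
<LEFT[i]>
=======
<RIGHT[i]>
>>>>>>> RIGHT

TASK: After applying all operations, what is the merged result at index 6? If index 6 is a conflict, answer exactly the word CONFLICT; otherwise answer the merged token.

Final LEFT:  [bravo, echo, delta, alpha, delta, bravo, foxtrot, delta]
Final RIGHT: [bravo, bravo, delta, bravo, foxtrot, foxtrot, alpha, delta]
i=0: L=bravo R=bravo -> agree -> bravo
i=1: L=echo=BASE, R=bravo -> take RIGHT -> bravo
i=2: L=delta R=delta -> agree -> delta
i=3: L=alpha, R=bravo=BASE -> take LEFT -> alpha
i=4: L=delta, R=foxtrot=BASE -> take LEFT -> delta
i=5: L=bravo, R=foxtrot=BASE -> take LEFT -> bravo
i=6: L=foxtrot=BASE, R=alpha -> take RIGHT -> alpha
i=7: L=delta R=delta -> agree -> delta
Index 6 -> alpha

Answer: alpha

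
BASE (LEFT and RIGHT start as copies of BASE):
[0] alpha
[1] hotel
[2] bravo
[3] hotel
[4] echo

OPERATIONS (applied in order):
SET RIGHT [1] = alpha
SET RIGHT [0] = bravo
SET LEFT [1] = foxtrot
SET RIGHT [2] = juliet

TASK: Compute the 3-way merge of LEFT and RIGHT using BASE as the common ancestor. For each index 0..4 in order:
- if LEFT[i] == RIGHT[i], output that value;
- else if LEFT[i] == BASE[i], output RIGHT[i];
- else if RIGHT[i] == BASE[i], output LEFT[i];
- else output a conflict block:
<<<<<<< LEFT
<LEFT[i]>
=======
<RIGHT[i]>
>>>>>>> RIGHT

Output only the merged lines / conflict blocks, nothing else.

Answer: bravo
<<<<<<< LEFT
foxtrot
=======
alpha
>>>>>>> RIGHT
juliet
hotel
echo

Derivation:
Final LEFT:  [alpha, foxtrot, bravo, hotel, echo]
Final RIGHT: [bravo, alpha, juliet, hotel, echo]
i=0: L=alpha=BASE, R=bravo -> take RIGHT -> bravo
i=1: BASE=hotel L=foxtrot R=alpha all differ -> CONFLICT
i=2: L=bravo=BASE, R=juliet -> take RIGHT -> juliet
i=3: L=hotel R=hotel -> agree -> hotel
i=4: L=echo R=echo -> agree -> echo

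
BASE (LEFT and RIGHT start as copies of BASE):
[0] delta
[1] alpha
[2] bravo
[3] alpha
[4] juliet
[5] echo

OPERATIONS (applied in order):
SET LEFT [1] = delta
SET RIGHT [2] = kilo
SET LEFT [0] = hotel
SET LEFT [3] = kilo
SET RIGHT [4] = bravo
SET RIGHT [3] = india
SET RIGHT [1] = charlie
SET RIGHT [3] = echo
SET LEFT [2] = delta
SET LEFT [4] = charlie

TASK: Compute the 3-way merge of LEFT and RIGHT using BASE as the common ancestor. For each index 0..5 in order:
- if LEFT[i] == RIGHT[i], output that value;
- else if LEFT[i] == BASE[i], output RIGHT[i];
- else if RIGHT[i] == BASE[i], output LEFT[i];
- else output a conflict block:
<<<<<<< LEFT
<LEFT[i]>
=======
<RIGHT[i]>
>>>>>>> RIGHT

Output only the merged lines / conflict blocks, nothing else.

Final LEFT:  [hotel, delta, delta, kilo, charlie, echo]
Final RIGHT: [delta, charlie, kilo, echo, bravo, echo]
i=0: L=hotel, R=delta=BASE -> take LEFT -> hotel
i=1: BASE=alpha L=delta R=charlie all differ -> CONFLICT
i=2: BASE=bravo L=delta R=kilo all differ -> CONFLICT
i=3: BASE=alpha L=kilo R=echo all differ -> CONFLICT
i=4: BASE=juliet L=charlie R=bravo all differ -> CONFLICT
i=5: L=echo R=echo -> agree -> echo

Answer: hotel
<<<<<<< LEFT
delta
=======
charlie
>>>>>>> RIGHT
<<<<<<< LEFT
delta
=======
kilo
>>>>>>> RIGHT
<<<<<<< LEFT
kilo
=======
echo
>>>>>>> RIGHT
<<<<<<< LEFT
charlie
=======
bravo
>>>>>>> RIGHT
echo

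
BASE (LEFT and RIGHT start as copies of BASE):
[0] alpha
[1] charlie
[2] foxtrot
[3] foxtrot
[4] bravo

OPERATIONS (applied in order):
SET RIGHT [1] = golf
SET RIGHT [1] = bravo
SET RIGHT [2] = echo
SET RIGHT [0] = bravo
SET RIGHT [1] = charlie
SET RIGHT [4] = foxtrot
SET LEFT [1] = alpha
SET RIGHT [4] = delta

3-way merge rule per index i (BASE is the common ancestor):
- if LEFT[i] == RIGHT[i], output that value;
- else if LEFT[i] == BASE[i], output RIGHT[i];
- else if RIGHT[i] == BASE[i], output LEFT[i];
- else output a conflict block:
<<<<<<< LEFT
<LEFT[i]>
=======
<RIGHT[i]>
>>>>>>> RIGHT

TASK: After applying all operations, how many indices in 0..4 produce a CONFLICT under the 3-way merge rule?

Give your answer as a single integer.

Answer: 0

Derivation:
Final LEFT:  [alpha, alpha, foxtrot, foxtrot, bravo]
Final RIGHT: [bravo, charlie, echo, foxtrot, delta]
i=0: L=alpha=BASE, R=bravo -> take RIGHT -> bravo
i=1: L=alpha, R=charlie=BASE -> take LEFT -> alpha
i=2: L=foxtrot=BASE, R=echo -> take RIGHT -> echo
i=3: L=foxtrot R=foxtrot -> agree -> foxtrot
i=4: L=bravo=BASE, R=delta -> take RIGHT -> delta
Conflict count: 0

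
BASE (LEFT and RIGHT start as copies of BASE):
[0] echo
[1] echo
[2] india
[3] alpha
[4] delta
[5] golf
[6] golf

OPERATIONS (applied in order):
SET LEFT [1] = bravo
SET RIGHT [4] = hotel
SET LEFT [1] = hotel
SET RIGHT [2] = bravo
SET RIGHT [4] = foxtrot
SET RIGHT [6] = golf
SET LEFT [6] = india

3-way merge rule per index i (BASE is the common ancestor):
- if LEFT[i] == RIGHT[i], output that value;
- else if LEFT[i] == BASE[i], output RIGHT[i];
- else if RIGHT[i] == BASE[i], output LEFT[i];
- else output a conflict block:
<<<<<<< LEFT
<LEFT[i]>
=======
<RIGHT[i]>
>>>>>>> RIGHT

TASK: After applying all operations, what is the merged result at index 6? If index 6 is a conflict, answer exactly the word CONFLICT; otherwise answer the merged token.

Answer: india

Derivation:
Final LEFT:  [echo, hotel, india, alpha, delta, golf, india]
Final RIGHT: [echo, echo, bravo, alpha, foxtrot, golf, golf]
i=0: L=echo R=echo -> agree -> echo
i=1: L=hotel, R=echo=BASE -> take LEFT -> hotel
i=2: L=india=BASE, R=bravo -> take RIGHT -> bravo
i=3: L=alpha R=alpha -> agree -> alpha
i=4: L=delta=BASE, R=foxtrot -> take RIGHT -> foxtrot
i=5: L=golf R=golf -> agree -> golf
i=6: L=india, R=golf=BASE -> take LEFT -> india
Index 6 -> india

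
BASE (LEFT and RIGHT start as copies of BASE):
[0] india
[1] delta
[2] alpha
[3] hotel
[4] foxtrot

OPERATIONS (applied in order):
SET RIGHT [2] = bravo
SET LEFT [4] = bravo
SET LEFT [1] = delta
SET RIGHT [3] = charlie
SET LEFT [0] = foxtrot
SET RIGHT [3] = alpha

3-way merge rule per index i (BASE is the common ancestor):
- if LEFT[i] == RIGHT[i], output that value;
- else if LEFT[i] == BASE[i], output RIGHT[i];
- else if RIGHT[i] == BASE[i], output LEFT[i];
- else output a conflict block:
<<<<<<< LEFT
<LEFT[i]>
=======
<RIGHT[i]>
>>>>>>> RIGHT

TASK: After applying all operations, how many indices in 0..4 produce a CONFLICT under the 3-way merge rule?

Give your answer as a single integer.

Answer: 0

Derivation:
Final LEFT:  [foxtrot, delta, alpha, hotel, bravo]
Final RIGHT: [india, delta, bravo, alpha, foxtrot]
i=0: L=foxtrot, R=india=BASE -> take LEFT -> foxtrot
i=1: L=delta R=delta -> agree -> delta
i=2: L=alpha=BASE, R=bravo -> take RIGHT -> bravo
i=3: L=hotel=BASE, R=alpha -> take RIGHT -> alpha
i=4: L=bravo, R=foxtrot=BASE -> take LEFT -> bravo
Conflict count: 0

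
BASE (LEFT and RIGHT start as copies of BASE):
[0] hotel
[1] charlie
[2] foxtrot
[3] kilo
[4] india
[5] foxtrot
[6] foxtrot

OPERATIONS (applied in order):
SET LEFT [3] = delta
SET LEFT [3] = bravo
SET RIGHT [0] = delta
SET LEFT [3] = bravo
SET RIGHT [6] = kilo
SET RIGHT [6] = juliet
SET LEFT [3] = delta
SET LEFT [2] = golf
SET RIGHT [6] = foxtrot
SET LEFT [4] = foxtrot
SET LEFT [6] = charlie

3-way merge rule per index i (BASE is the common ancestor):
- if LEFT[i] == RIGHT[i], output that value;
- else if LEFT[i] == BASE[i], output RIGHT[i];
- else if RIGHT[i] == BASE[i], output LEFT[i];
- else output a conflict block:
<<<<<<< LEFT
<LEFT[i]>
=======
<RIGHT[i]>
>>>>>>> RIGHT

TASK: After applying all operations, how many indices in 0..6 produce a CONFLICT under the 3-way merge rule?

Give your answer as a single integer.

Answer: 0

Derivation:
Final LEFT:  [hotel, charlie, golf, delta, foxtrot, foxtrot, charlie]
Final RIGHT: [delta, charlie, foxtrot, kilo, india, foxtrot, foxtrot]
i=0: L=hotel=BASE, R=delta -> take RIGHT -> delta
i=1: L=charlie R=charlie -> agree -> charlie
i=2: L=golf, R=foxtrot=BASE -> take LEFT -> golf
i=3: L=delta, R=kilo=BASE -> take LEFT -> delta
i=4: L=foxtrot, R=india=BASE -> take LEFT -> foxtrot
i=5: L=foxtrot R=foxtrot -> agree -> foxtrot
i=6: L=charlie, R=foxtrot=BASE -> take LEFT -> charlie
Conflict count: 0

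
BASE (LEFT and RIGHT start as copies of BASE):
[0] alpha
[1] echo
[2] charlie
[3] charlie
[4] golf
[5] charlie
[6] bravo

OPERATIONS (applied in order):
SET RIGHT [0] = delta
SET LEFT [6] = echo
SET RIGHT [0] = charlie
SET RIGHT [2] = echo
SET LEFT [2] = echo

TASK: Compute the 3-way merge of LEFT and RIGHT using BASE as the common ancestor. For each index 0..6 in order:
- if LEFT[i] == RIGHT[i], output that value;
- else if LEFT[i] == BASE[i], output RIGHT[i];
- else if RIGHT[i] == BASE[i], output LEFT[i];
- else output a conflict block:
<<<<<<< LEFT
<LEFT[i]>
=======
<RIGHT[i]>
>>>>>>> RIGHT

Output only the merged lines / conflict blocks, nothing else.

Answer: charlie
echo
echo
charlie
golf
charlie
echo

Derivation:
Final LEFT:  [alpha, echo, echo, charlie, golf, charlie, echo]
Final RIGHT: [charlie, echo, echo, charlie, golf, charlie, bravo]
i=0: L=alpha=BASE, R=charlie -> take RIGHT -> charlie
i=1: L=echo R=echo -> agree -> echo
i=2: L=echo R=echo -> agree -> echo
i=3: L=charlie R=charlie -> agree -> charlie
i=4: L=golf R=golf -> agree -> golf
i=5: L=charlie R=charlie -> agree -> charlie
i=6: L=echo, R=bravo=BASE -> take LEFT -> echo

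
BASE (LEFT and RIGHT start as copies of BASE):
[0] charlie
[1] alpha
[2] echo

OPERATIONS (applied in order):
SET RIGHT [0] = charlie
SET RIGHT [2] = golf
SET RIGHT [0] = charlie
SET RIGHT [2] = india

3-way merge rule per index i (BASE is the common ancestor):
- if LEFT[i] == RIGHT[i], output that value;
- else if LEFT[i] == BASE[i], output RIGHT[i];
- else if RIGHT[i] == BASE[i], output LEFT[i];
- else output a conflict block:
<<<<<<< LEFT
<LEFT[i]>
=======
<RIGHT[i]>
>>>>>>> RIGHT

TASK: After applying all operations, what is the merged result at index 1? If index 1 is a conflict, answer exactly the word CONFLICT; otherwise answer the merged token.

Final LEFT:  [charlie, alpha, echo]
Final RIGHT: [charlie, alpha, india]
i=0: L=charlie R=charlie -> agree -> charlie
i=1: L=alpha R=alpha -> agree -> alpha
i=2: L=echo=BASE, R=india -> take RIGHT -> india
Index 1 -> alpha

Answer: alpha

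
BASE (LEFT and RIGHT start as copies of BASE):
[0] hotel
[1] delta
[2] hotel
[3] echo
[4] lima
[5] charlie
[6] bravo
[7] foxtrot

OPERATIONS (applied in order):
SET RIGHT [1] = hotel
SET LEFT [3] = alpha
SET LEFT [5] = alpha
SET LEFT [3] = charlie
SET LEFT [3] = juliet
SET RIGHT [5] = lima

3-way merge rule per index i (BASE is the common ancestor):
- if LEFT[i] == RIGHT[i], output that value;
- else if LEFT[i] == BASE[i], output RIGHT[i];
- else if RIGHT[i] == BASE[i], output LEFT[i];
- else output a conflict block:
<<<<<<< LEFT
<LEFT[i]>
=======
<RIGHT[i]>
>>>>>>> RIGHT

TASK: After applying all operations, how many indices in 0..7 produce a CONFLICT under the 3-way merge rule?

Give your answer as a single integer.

Final LEFT:  [hotel, delta, hotel, juliet, lima, alpha, bravo, foxtrot]
Final RIGHT: [hotel, hotel, hotel, echo, lima, lima, bravo, foxtrot]
i=0: L=hotel R=hotel -> agree -> hotel
i=1: L=delta=BASE, R=hotel -> take RIGHT -> hotel
i=2: L=hotel R=hotel -> agree -> hotel
i=3: L=juliet, R=echo=BASE -> take LEFT -> juliet
i=4: L=lima R=lima -> agree -> lima
i=5: BASE=charlie L=alpha R=lima all differ -> CONFLICT
i=6: L=bravo R=bravo -> agree -> bravo
i=7: L=foxtrot R=foxtrot -> agree -> foxtrot
Conflict count: 1

Answer: 1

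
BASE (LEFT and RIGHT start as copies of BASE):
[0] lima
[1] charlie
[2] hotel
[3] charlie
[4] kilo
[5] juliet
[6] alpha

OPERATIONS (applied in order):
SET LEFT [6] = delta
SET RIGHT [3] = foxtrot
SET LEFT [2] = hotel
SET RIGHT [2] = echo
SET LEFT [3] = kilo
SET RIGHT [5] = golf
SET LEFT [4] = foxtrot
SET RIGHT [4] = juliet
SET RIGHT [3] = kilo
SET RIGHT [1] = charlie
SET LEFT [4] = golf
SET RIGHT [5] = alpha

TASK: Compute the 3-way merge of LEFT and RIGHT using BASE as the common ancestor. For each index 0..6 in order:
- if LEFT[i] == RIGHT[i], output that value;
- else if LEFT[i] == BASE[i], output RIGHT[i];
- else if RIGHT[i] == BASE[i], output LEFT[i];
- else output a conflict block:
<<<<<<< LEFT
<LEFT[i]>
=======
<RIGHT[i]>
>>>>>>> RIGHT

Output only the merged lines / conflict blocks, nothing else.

Answer: lima
charlie
echo
kilo
<<<<<<< LEFT
golf
=======
juliet
>>>>>>> RIGHT
alpha
delta

Derivation:
Final LEFT:  [lima, charlie, hotel, kilo, golf, juliet, delta]
Final RIGHT: [lima, charlie, echo, kilo, juliet, alpha, alpha]
i=0: L=lima R=lima -> agree -> lima
i=1: L=charlie R=charlie -> agree -> charlie
i=2: L=hotel=BASE, R=echo -> take RIGHT -> echo
i=3: L=kilo R=kilo -> agree -> kilo
i=4: BASE=kilo L=golf R=juliet all differ -> CONFLICT
i=5: L=juliet=BASE, R=alpha -> take RIGHT -> alpha
i=6: L=delta, R=alpha=BASE -> take LEFT -> delta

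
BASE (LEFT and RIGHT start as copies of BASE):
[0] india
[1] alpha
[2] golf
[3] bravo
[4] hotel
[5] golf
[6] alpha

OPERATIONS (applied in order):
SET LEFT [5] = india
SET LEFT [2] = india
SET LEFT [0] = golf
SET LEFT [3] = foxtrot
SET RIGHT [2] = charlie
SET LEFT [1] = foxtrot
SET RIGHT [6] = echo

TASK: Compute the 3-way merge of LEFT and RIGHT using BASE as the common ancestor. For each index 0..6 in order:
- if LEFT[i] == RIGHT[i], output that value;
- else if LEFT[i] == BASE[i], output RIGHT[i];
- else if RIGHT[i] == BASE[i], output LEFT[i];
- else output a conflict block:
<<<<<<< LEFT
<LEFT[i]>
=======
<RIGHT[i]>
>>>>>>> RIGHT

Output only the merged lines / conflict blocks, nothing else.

Final LEFT:  [golf, foxtrot, india, foxtrot, hotel, india, alpha]
Final RIGHT: [india, alpha, charlie, bravo, hotel, golf, echo]
i=0: L=golf, R=india=BASE -> take LEFT -> golf
i=1: L=foxtrot, R=alpha=BASE -> take LEFT -> foxtrot
i=2: BASE=golf L=india R=charlie all differ -> CONFLICT
i=3: L=foxtrot, R=bravo=BASE -> take LEFT -> foxtrot
i=4: L=hotel R=hotel -> agree -> hotel
i=5: L=india, R=golf=BASE -> take LEFT -> india
i=6: L=alpha=BASE, R=echo -> take RIGHT -> echo

Answer: golf
foxtrot
<<<<<<< LEFT
india
=======
charlie
>>>>>>> RIGHT
foxtrot
hotel
india
echo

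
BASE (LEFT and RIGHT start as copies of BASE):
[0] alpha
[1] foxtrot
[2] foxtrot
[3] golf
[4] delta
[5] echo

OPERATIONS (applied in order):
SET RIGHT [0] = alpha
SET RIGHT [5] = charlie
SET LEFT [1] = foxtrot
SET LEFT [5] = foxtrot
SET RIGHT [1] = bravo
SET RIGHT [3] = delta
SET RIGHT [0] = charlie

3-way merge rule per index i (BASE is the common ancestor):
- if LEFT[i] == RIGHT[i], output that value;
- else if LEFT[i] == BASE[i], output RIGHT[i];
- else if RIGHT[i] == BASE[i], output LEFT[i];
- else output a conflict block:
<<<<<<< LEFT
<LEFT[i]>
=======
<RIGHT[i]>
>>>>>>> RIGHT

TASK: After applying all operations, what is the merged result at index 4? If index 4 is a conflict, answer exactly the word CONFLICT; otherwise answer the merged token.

Final LEFT:  [alpha, foxtrot, foxtrot, golf, delta, foxtrot]
Final RIGHT: [charlie, bravo, foxtrot, delta, delta, charlie]
i=0: L=alpha=BASE, R=charlie -> take RIGHT -> charlie
i=1: L=foxtrot=BASE, R=bravo -> take RIGHT -> bravo
i=2: L=foxtrot R=foxtrot -> agree -> foxtrot
i=3: L=golf=BASE, R=delta -> take RIGHT -> delta
i=4: L=delta R=delta -> agree -> delta
i=5: BASE=echo L=foxtrot R=charlie all differ -> CONFLICT
Index 4 -> delta

Answer: delta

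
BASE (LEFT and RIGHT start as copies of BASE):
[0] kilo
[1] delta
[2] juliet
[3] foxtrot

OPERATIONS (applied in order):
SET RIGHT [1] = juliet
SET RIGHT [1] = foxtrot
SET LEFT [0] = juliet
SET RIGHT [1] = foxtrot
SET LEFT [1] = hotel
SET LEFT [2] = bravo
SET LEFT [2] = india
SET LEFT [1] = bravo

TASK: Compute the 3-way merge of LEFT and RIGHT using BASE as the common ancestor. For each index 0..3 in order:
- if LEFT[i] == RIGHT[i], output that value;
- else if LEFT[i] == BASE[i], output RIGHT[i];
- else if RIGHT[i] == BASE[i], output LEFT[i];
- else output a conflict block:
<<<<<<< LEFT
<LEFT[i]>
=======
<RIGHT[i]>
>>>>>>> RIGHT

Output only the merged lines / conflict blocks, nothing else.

Answer: juliet
<<<<<<< LEFT
bravo
=======
foxtrot
>>>>>>> RIGHT
india
foxtrot

Derivation:
Final LEFT:  [juliet, bravo, india, foxtrot]
Final RIGHT: [kilo, foxtrot, juliet, foxtrot]
i=0: L=juliet, R=kilo=BASE -> take LEFT -> juliet
i=1: BASE=delta L=bravo R=foxtrot all differ -> CONFLICT
i=2: L=india, R=juliet=BASE -> take LEFT -> india
i=3: L=foxtrot R=foxtrot -> agree -> foxtrot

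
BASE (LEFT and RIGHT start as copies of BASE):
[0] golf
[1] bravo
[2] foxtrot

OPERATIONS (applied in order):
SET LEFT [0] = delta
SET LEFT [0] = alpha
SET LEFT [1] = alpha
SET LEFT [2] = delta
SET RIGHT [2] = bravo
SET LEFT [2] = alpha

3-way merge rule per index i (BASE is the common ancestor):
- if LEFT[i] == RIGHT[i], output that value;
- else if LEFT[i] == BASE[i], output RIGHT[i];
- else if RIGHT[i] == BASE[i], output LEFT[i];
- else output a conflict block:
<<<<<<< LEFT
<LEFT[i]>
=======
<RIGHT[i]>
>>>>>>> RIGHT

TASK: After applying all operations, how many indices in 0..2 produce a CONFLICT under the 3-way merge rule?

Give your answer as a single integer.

Final LEFT:  [alpha, alpha, alpha]
Final RIGHT: [golf, bravo, bravo]
i=0: L=alpha, R=golf=BASE -> take LEFT -> alpha
i=1: L=alpha, R=bravo=BASE -> take LEFT -> alpha
i=2: BASE=foxtrot L=alpha R=bravo all differ -> CONFLICT
Conflict count: 1

Answer: 1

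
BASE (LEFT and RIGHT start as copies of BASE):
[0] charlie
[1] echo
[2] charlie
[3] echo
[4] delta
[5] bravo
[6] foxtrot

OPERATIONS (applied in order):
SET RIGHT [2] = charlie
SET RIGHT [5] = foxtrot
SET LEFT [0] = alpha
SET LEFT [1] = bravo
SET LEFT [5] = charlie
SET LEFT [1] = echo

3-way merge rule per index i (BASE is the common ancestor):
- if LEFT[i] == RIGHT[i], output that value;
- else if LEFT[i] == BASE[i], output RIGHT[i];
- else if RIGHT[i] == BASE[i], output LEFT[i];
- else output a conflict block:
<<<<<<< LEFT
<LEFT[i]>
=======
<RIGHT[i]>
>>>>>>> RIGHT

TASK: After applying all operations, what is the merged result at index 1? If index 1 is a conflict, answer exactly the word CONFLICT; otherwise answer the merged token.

Final LEFT:  [alpha, echo, charlie, echo, delta, charlie, foxtrot]
Final RIGHT: [charlie, echo, charlie, echo, delta, foxtrot, foxtrot]
i=0: L=alpha, R=charlie=BASE -> take LEFT -> alpha
i=1: L=echo R=echo -> agree -> echo
i=2: L=charlie R=charlie -> agree -> charlie
i=3: L=echo R=echo -> agree -> echo
i=4: L=delta R=delta -> agree -> delta
i=5: BASE=bravo L=charlie R=foxtrot all differ -> CONFLICT
i=6: L=foxtrot R=foxtrot -> agree -> foxtrot
Index 1 -> echo

Answer: echo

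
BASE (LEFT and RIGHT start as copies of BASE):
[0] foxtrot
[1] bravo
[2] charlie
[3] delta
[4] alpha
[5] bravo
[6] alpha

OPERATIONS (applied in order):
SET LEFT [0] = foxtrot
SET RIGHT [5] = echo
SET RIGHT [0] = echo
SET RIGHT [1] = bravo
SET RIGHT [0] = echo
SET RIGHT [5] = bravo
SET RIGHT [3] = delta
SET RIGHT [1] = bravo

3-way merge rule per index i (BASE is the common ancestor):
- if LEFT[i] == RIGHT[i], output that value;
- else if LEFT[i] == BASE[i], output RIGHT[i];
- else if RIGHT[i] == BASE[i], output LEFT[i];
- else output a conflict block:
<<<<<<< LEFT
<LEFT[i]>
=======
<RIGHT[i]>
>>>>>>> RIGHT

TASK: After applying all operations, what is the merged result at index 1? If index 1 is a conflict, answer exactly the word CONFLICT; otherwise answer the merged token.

Answer: bravo

Derivation:
Final LEFT:  [foxtrot, bravo, charlie, delta, alpha, bravo, alpha]
Final RIGHT: [echo, bravo, charlie, delta, alpha, bravo, alpha]
i=0: L=foxtrot=BASE, R=echo -> take RIGHT -> echo
i=1: L=bravo R=bravo -> agree -> bravo
i=2: L=charlie R=charlie -> agree -> charlie
i=3: L=delta R=delta -> agree -> delta
i=4: L=alpha R=alpha -> agree -> alpha
i=5: L=bravo R=bravo -> agree -> bravo
i=6: L=alpha R=alpha -> agree -> alpha
Index 1 -> bravo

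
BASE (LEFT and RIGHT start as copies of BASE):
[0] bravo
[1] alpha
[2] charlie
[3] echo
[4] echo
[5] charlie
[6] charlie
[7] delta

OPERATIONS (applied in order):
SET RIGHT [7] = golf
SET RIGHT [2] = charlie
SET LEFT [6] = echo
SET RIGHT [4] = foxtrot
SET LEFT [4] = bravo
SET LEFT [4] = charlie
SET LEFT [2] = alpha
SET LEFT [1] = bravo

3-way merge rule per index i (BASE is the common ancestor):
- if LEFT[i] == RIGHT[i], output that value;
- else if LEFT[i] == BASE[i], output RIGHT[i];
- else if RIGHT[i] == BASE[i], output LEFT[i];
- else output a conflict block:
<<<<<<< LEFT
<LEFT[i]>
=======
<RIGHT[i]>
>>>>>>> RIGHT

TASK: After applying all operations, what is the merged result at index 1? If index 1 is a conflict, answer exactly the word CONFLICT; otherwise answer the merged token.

Final LEFT:  [bravo, bravo, alpha, echo, charlie, charlie, echo, delta]
Final RIGHT: [bravo, alpha, charlie, echo, foxtrot, charlie, charlie, golf]
i=0: L=bravo R=bravo -> agree -> bravo
i=1: L=bravo, R=alpha=BASE -> take LEFT -> bravo
i=2: L=alpha, R=charlie=BASE -> take LEFT -> alpha
i=3: L=echo R=echo -> agree -> echo
i=4: BASE=echo L=charlie R=foxtrot all differ -> CONFLICT
i=5: L=charlie R=charlie -> agree -> charlie
i=6: L=echo, R=charlie=BASE -> take LEFT -> echo
i=7: L=delta=BASE, R=golf -> take RIGHT -> golf
Index 1 -> bravo

Answer: bravo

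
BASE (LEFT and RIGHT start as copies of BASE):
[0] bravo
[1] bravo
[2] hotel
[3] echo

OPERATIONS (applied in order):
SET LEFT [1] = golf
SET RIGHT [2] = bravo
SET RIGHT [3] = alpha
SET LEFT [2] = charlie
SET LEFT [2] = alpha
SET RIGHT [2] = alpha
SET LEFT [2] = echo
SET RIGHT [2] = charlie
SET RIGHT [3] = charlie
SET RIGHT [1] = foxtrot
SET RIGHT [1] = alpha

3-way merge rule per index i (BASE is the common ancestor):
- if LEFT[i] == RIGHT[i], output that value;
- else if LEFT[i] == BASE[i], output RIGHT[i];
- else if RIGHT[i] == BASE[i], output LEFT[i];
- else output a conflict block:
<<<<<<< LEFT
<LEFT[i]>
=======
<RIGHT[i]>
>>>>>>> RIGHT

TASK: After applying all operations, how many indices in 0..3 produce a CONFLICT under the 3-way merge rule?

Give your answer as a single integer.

Final LEFT:  [bravo, golf, echo, echo]
Final RIGHT: [bravo, alpha, charlie, charlie]
i=0: L=bravo R=bravo -> agree -> bravo
i=1: BASE=bravo L=golf R=alpha all differ -> CONFLICT
i=2: BASE=hotel L=echo R=charlie all differ -> CONFLICT
i=3: L=echo=BASE, R=charlie -> take RIGHT -> charlie
Conflict count: 2

Answer: 2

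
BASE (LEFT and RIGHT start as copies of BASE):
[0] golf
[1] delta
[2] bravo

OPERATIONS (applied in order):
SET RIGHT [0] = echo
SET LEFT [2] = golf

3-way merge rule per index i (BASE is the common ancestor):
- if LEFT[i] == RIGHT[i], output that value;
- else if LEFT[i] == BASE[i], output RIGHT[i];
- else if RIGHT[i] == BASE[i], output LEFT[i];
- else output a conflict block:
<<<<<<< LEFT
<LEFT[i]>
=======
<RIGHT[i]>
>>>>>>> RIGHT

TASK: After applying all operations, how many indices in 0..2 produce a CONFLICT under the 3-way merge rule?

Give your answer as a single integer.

Final LEFT:  [golf, delta, golf]
Final RIGHT: [echo, delta, bravo]
i=0: L=golf=BASE, R=echo -> take RIGHT -> echo
i=1: L=delta R=delta -> agree -> delta
i=2: L=golf, R=bravo=BASE -> take LEFT -> golf
Conflict count: 0

Answer: 0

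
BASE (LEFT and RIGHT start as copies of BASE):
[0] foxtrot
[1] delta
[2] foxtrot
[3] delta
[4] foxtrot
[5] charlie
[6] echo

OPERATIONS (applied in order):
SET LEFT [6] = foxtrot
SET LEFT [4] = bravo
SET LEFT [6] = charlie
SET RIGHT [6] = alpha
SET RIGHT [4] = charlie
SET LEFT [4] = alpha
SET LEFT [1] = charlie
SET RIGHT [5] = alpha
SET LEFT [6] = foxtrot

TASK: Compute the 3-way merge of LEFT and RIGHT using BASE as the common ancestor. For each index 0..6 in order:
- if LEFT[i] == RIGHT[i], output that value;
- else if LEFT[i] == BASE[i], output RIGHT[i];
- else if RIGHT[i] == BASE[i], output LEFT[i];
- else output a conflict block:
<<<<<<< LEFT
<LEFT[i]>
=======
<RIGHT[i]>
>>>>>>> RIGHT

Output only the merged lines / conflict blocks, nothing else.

Final LEFT:  [foxtrot, charlie, foxtrot, delta, alpha, charlie, foxtrot]
Final RIGHT: [foxtrot, delta, foxtrot, delta, charlie, alpha, alpha]
i=0: L=foxtrot R=foxtrot -> agree -> foxtrot
i=1: L=charlie, R=delta=BASE -> take LEFT -> charlie
i=2: L=foxtrot R=foxtrot -> agree -> foxtrot
i=3: L=delta R=delta -> agree -> delta
i=4: BASE=foxtrot L=alpha R=charlie all differ -> CONFLICT
i=5: L=charlie=BASE, R=alpha -> take RIGHT -> alpha
i=6: BASE=echo L=foxtrot R=alpha all differ -> CONFLICT

Answer: foxtrot
charlie
foxtrot
delta
<<<<<<< LEFT
alpha
=======
charlie
>>>>>>> RIGHT
alpha
<<<<<<< LEFT
foxtrot
=======
alpha
>>>>>>> RIGHT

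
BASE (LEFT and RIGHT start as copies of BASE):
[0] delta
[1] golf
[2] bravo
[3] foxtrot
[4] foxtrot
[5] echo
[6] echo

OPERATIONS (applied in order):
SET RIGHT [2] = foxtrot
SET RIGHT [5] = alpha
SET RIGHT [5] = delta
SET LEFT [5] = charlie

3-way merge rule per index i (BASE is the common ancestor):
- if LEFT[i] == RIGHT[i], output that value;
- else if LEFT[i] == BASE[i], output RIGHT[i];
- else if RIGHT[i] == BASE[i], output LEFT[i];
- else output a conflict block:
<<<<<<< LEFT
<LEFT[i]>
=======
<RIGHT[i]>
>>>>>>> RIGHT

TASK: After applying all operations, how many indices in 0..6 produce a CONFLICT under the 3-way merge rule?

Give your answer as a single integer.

Final LEFT:  [delta, golf, bravo, foxtrot, foxtrot, charlie, echo]
Final RIGHT: [delta, golf, foxtrot, foxtrot, foxtrot, delta, echo]
i=0: L=delta R=delta -> agree -> delta
i=1: L=golf R=golf -> agree -> golf
i=2: L=bravo=BASE, R=foxtrot -> take RIGHT -> foxtrot
i=3: L=foxtrot R=foxtrot -> agree -> foxtrot
i=4: L=foxtrot R=foxtrot -> agree -> foxtrot
i=5: BASE=echo L=charlie R=delta all differ -> CONFLICT
i=6: L=echo R=echo -> agree -> echo
Conflict count: 1

Answer: 1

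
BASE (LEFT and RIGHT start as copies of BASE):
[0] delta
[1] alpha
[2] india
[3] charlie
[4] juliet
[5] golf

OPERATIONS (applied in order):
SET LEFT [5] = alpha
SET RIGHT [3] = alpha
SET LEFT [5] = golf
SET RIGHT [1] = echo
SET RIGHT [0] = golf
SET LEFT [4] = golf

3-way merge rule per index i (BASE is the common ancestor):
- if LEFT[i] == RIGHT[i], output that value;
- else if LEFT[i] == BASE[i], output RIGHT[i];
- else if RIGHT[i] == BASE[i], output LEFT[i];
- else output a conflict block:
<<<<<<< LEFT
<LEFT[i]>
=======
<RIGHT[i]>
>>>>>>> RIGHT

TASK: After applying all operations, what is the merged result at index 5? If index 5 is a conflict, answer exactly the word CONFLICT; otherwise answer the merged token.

Final LEFT:  [delta, alpha, india, charlie, golf, golf]
Final RIGHT: [golf, echo, india, alpha, juliet, golf]
i=0: L=delta=BASE, R=golf -> take RIGHT -> golf
i=1: L=alpha=BASE, R=echo -> take RIGHT -> echo
i=2: L=india R=india -> agree -> india
i=3: L=charlie=BASE, R=alpha -> take RIGHT -> alpha
i=4: L=golf, R=juliet=BASE -> take LEFT -> golf
i=5: L=golf R=golf -> agree -> golf
Index 5 -> golf

Answer: golf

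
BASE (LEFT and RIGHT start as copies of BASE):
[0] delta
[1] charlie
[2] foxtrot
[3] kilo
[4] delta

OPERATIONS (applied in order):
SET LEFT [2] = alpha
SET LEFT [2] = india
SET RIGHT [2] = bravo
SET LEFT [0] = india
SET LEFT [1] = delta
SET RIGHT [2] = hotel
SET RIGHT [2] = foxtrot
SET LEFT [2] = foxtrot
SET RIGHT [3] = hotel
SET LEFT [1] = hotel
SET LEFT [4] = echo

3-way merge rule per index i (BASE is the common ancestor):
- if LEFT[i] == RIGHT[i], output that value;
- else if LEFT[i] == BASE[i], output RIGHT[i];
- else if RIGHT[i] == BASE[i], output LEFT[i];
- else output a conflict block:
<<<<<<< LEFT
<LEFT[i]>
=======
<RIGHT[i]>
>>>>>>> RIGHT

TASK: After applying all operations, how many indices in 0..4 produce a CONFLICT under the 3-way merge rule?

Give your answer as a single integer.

Final LEFT:  [india, hotel, foxtrot, kilo, echo]
Final RIGHT: [delta, charlie, foxtrot, hotel, delta]
i=0: L=india, R=delta=BASE -> take LEFT -> india
i=1: L=hotel, R=charlie=BASE -> take LEFT -> hotel
i=2: L=foxtrot R=foxtrot -> agree -> foxtrot
i=3: L=kilo=BASE, R=hotel -> take RIGHT -> hotel
i=4: L=echo, R=delta=BASE -> take LEFT -> echo
Conflict count: 0

Answer: 0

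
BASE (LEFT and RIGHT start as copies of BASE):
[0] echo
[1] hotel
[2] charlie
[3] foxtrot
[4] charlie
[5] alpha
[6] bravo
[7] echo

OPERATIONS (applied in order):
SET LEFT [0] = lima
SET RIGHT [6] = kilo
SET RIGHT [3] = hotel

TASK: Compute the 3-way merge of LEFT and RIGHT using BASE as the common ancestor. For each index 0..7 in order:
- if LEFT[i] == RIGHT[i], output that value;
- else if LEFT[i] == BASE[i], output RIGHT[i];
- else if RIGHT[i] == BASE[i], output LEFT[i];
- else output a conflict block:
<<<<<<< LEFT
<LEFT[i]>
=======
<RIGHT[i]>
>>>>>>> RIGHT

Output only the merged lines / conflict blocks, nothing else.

Answer: lima
hotel
charlie
hotel
charlie
alpha
kilo
echo

Derivation:
Final LEFT:  [lima, hotel, charlie, foxtrot, charlie, alpha, bravo, echo]
Final RIGHT: [echo, hotel, charlie, hotel, charlie, alpha, kilo, echo]
i=0: L=lima, R=echo=BASE -> take LEFT -> lima
i=1: L=hotel R=hotel -> agree -> hotel
i=2: L=charlie R=charlie -> agree -> charlie
i=3: L=foxtrot=BASE, R=hotel -> take RIGHT -> hotel
i=4: L=charlie R=charlie -> agree -> charlie
i=5: L=alpha R=alpha -> agree -> alpha
i=6: L=bravo=BASE, R=kilo -> take RIGHT -> kilo
i=7: L=echo R=echo -> agree -> echo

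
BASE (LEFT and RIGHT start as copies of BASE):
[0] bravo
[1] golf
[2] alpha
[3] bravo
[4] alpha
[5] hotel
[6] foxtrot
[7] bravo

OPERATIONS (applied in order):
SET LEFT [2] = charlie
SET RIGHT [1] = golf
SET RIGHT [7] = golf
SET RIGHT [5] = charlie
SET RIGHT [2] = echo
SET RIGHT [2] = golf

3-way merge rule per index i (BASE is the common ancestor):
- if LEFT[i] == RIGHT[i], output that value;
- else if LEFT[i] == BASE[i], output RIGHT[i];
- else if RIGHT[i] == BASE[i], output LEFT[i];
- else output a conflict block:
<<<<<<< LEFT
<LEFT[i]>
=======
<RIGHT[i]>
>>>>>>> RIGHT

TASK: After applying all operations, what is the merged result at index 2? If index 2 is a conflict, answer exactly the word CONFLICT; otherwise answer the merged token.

Answer: CONFLICT

Derivation:
Final LEFT:  [bravo, golf, charlie, bravo, alpha, hotel, foxtrot, bravo]
Final RIGHT: [bravo, golf, golf, bravo, alpha, charlie, foxtrot, golf]
i=0: L=bravo R=bravo -> agree -> bravo
i=1: L=golf R=golf -> agree -> golf
i=2: BASE=alpha L=charlie R=golf all differ -> CONFLICT
i=3: L=bravo R=bravo -> agree -> bravo
i=4: L=alpha R=alpha -> agree -> alpha
i=5: L=hotel=BASE, R=charlie -> take RIGHT -> charlie
i=6: L=foxtrot R=foxtrot -> agree -> foxtrot
i=7: L=bravo=BASE, R=golf -> take RIGHT -> golf
Index 2 -> CONFLICT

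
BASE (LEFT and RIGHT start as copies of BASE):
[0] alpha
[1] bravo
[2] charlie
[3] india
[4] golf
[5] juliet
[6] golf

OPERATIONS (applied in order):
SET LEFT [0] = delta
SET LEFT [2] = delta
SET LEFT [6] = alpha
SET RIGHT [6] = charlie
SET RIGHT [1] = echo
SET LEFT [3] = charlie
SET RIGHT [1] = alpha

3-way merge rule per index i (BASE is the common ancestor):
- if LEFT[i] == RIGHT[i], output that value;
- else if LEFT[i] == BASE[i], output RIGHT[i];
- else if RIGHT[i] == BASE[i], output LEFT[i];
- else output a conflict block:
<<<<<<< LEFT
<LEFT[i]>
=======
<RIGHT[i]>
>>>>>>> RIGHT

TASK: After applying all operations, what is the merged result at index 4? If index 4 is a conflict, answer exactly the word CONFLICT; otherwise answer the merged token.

Answer: golf

Derivation:
Final LEFT:  [delta, bravo, delta, charlie, golf, juliet, alpha]
Final RIGHT: [alpha, alpha, charlie, india, golf, juliet, charlie]
i=0: L=delta, R=alpha=BASE -> take LEFT -> delta
i=1: L=bravo=BASE, R=alpha -> take RIGHT -> alpha
i=2: L=delta, R=charlie=BASE -> take LEFT -> delta
i=3: L=charlie, R=india=BASE -> take LEFT -> charlie
i=4: L=golf R=golf -> agree -> golf
i=5: L=juliet R=juliet -> agree -> juliet
i=6: BASE=golf L=alpha R=charlie all differ -> CONFLICT
Index 4 -> golf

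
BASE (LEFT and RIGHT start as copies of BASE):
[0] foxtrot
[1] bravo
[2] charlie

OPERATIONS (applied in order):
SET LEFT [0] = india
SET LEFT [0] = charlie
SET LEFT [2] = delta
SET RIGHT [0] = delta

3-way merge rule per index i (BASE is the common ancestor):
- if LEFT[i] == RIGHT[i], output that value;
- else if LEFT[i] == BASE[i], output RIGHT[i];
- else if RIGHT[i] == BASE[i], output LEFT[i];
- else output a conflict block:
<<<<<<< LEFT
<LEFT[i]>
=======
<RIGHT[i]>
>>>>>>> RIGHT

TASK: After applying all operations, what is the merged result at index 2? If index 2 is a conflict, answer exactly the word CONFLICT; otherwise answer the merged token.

Final LEFT:  [charlie, bravo, delta]
Final RIGHT: [delta, bravo, charlie]
i=0: BASE=foxtrot L=charlie R=delta all differ -> CONFLICT
i=1: L=bravo R=bravo -> agree -> bravo
i=2: L=delta, R=charlie=BASE -> take LEFT -> delta
Index 2 -> delta

Answer: delta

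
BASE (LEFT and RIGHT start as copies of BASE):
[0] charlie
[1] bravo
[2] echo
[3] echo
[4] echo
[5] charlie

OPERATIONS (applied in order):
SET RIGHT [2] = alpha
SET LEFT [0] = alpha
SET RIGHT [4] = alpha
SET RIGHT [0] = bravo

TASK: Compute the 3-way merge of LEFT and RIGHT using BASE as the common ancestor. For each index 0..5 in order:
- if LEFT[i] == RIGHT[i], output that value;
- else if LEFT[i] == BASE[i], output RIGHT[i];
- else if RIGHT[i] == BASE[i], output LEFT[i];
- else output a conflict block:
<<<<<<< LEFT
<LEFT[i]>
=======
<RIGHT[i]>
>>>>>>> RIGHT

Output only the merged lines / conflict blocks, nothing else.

Final LEFT:  [alpha, bravo, echo, echo, echo, charlie]
Final RIGHT: [bravo, bravo, alpha, echo, alpha, charlie]
i=0: BASE=charlie L=alpha R=bravo all differ -> CONFLICT
i=1: L=bravo R=bravo -> agree -> bravo
i=2: L=echo=BASE, R=alpha -> take RIGHT -> alpha
i=3: L=echo R=echo -> agree -> echo
i=4: L=echo=BASE, R=alpha -> take RIGHT -> alpha
i=5: L=charlie R=charlie -> agree -> charlie

Answer: <<<<<<< LEFT
alpha
=======
bravo
>>>>>>> RIGHT
bravo
alpha
echo
alpha
charlie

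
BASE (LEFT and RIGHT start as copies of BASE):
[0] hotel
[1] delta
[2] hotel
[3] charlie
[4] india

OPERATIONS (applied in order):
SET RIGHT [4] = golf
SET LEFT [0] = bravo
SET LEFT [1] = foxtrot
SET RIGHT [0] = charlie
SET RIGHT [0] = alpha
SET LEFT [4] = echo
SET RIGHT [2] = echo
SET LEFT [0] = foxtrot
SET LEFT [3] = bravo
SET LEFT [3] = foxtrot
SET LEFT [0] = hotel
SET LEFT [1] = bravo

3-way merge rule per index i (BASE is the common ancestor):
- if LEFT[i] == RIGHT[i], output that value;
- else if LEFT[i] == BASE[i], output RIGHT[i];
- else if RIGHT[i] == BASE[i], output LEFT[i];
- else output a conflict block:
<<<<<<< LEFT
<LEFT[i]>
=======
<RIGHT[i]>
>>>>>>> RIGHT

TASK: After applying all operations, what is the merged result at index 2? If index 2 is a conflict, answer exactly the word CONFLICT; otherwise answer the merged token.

Final LEFT:  [hotel, bravo, hotel, foxtrot, echo]
Final RIGHT: [alpha, delta, echo, charlie, golf]
i=0: L=hotel=BASE, R=alpha -> take RIGHT -> alpha
i=1: L=bravo, R=delta=BASE -> take LEFT -> bravo
i=2: L=hotel=BASE, R=echo -> take RIGHT -> echo
i=3: L=foxtrot, R=charlie=BASE -> take LEFT -> foxtrot
i=4: BASE=india L=echo R=golf all differ -> CONFLICT
Index 2 -> echo

Answer: echo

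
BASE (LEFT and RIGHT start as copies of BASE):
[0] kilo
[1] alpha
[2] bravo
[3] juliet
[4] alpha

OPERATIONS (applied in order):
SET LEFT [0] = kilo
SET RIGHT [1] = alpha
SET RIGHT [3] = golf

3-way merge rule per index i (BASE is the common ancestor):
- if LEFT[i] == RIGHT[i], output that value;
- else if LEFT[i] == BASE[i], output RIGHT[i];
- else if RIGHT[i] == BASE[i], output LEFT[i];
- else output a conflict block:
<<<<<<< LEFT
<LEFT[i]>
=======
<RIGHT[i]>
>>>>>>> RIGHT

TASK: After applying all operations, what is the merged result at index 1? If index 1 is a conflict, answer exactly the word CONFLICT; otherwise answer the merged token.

Final LEFT:  [kilo, alpha, bravo, juliet, alpha]
Final RIGHT: [kilo, alpha, bravo, golf, alpha]
i=0: L=kilo R=kilo -> agree -> kilo
i=1: L=alpha R=alpha -> agree -> alpha
i=2: L=bravo R=bravo -> agree -> bravo
i=3: L=juliet=BASE, R=golf -> take RIGHT -> golf
i=4: L=alpha R=alpha -> agree -> alpha
Index 1 -> alpha

Answer: alpha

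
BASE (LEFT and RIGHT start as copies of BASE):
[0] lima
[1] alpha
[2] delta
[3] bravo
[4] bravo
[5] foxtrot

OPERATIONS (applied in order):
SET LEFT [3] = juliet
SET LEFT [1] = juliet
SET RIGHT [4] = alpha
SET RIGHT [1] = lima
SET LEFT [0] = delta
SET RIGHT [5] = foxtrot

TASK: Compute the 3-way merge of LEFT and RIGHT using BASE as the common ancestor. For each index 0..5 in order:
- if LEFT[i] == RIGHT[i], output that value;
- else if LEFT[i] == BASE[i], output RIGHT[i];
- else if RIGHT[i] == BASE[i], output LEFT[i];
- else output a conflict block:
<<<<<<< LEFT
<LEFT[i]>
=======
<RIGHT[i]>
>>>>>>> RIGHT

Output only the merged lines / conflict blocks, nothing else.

Answer: delta
<<<<<<< LEFT
juliet
=======
lima
>>>>>>> RIGHT
delta
juliet
alpha
foxtrot

Derivation:
Final LEFT:  [delta, juliet, delta, juliet, bravo, foxtrot]
Final RIGHT: [lima, lima, delta, bravo, alpha, foxtrot]
i=0: L=delta, R=lima=BASE -> take LEFT -> delta
i=1: BASE=alpha L=juliet R=lima all differ -> CONFLICT
i=2: L=delta R=delta -> agree -> delta
i=3: L=juliet, R=bravo=BASE -> take LEFT -> juliet
i=4: L=bravo=BASE, R=alpha -> take RIGHT -> alpha
i=5: L=foxtrot R=foxtrot -> agree -> foxtrot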